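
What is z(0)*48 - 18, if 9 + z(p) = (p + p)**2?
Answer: -450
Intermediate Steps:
z(p) = -9 + 4*p**2 (z(p) = -9 + (p + p)**2 = -9 + (2*p)**2 = -9 + 4*p**2)
z(0)*48 - 18 = (-9 + 4*0**2)*48 - 18 = (-9 + 4*0)*48 - 18 = (-9 + 0)*48 - 18 = -9*48 - 18 = -432 - 18 = -450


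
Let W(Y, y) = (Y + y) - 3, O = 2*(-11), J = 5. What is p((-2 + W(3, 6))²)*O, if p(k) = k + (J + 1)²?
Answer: -1144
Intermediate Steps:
O = -22
W(Y, y) = -3 + Y + y
p(k) = 36 + k (p(k) = k + (5 + 1)² = k + 6² = k + 36 = 36 + k)
p((-2 + W(3, 6))²)*O = (36 + (-2 + (-3 + 3 + 6))²)*(-22) = (36 + (-2 + 6)²)*(-22) = (36 + 4²)*(-22) = (36 + 16)*(-22) = 52*(-22) = -1144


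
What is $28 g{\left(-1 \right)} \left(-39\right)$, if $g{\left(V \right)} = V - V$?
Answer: $0$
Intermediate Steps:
$g{\left(V \right)} = 0$
$28 g{\left(-1 \right)} \left(-39\right) = 28 \cdot 0 \left(-39\right) = 0 \left(-39\right) = 0$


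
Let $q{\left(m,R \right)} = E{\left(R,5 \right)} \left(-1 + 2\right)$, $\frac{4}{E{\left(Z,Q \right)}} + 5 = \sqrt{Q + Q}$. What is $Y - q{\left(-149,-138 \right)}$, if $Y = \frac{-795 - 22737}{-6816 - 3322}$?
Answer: $\frac{1502}{411} + \frac{4 \sqrt{10}}{15} \approx 4.4978$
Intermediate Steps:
$E{\left(Z,Q \right)} = \frac{4}{-5 + \sqrt{2} \sqrt{Q}}$ ($E{\left(Z,Q \right)} = \frac{4}{-5 + \sqrt{Q + Q}} = \frac{4}{-5 + \sqrt{2 Q}} = \frac{4}{-5 + \sqrt{2} \sqrt{Q}}$)
$q{\left(m,R \right)} = \frac{4}{-5 + \sqrt{10}}$ ($q{\left(m,R \right)} = \frac{4}{-5 + \sqrt{2} \sqrt{5}} \left(-1 + 2\right) = \frac{4}{-5 + \sqrt{10}} \cdot 1 = \frac{4}{-5 + \sqrt{10}}$)
$Y = \frac{318}{137}$ ($Y = - \frac{23532}{-10138} = \left(-23532\right) \left(- \frac{1}{10138}\right) = \frac{318}{137} \approx 2.3212$)
$Y - q{\left(-149,-138 \right)} = \frac{318}{137} - \left(- \frac{4}{3} - \frac{4 \sqrt{10}}{15}\right) = \frac{318}{137} + \left(\frac{4}{3} + \frac{4 \sqrt{10}}{15}\right) = \frac{1502}{411} + \frac{4 \sqrt{10}}{15}$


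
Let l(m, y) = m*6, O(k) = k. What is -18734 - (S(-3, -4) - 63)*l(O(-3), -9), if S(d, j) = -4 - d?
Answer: -19886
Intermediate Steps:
l(m, y) = 6*m
-18734 - (S(-3, -4) - 63)*l(O(-3), -9) = -18734 - ((-4 - 1*(-3)) - 63)*6*(-3) = -18734 - ((-4 + 3) - 63)*(-18) = -18734 - (-1 - 63)*(-18) = -18734 - (-64)*(-18) = -18734 - 1*1152 = -18734 - 1152 = -19886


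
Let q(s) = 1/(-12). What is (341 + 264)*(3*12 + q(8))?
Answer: 260755/12 ≈ 21730.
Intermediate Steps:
q(s) = -1/12
(341 + 264)*(3*12 + q(8)) = (341 + 264)*(3*12 - 1/12) = 605*(36 - 1/12) = 605*(431/12) = 260755/12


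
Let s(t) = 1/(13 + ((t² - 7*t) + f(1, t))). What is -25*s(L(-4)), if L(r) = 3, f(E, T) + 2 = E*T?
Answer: -25/2 ≈ -12.500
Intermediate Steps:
f(E, T) = -2 + E*T
s(t) = 1/(11 + t² - 6*t) (s(t) = 1/(13 + ((t² - 7*t) + (-2 + 1*t))) = 1/(13 + ((t² - 7*t) + (-2 + t))) = 1/(13 + (-2 + t² - 6*t)) = 1/(11 + t² - 6*t))
-25*s(L(-4)) = -25/(11 + 3² - 6*3) = -25/(11 + 9 - 18) = -25/2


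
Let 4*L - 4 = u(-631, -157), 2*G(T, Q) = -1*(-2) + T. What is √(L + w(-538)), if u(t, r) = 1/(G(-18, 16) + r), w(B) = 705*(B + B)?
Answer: I*√82609253265/330 ≈ 870.96*I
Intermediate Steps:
w(B) = 1410*B (w(B) = 705*(2*B) = 1410*B)
G(T, Q) = 1 + T/2 (G(T, Q) = (-1*(-2) + T)/2 = (2 + T)/2 = 1 + T/2)
u(t, r) = 1/(-8 + r) (u(t, r) = 1/((1 + (½)*(-18)) + r) = 1/((1 - 9) + r) = 1/(-8 + r))
L = 659/660 (L = 1 + 1/(4*(-8 - 157)) = 1 + (¼)/(-165) = 1 + (¼)*(-1/165) = 1 - 1/660 = 659/660 ≈ 0.99848)
√(L + w(-538)) = √(659/660 + 1410*(-538)) = √(659/660 - 758580) = √(-500662141/660) = I*√82609253265/330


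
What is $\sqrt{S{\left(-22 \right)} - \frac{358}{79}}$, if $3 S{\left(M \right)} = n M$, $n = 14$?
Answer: $\frac{i \sqrt{6021222}}{237} \approx 10.354 i$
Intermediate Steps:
$S{\left(M \right)} = \frac{14 M}{3}$
$\sqrt{S{\left(-22 \right)} - \frac{358}{79}} = \sqrt{\frac{14}{3} \left(-22\right) - \frac{358}{79}} = \sqrt{- \frac{308}{3} - \frac{358}{79}} = \sqrt{- \frac{25406}{237}} = \frac{i \sqrt{6021222}}{237}$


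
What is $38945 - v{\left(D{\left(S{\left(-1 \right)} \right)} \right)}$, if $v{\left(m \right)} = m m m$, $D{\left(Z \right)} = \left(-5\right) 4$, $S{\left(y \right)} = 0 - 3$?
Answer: $46945$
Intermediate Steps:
$S{\left(y \right)} = -3$ ($S{\left(y \right)} = 0 - 3 = -3$)
$D{\left(Z \right)} = -20$
$v{\left(m \right)} = m^{3}$ ($v{\left(m \right)} = m^{2} m = m^{3}$)
$38945 - v{\left(D{\left(S{\left(-1 \right)} \right)} \right)} = 38945 - \left(-20\right)^{3} = 38945 - -8000 = 38945 + 8000 = 46945$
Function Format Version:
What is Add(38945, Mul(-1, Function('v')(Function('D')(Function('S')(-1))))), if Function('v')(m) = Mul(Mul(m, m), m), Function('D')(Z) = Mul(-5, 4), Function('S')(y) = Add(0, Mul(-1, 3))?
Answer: 46945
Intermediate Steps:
Function('S')(y) = -3 (Function('S')(y) = Add(0, -3) = -3)
Function('D')(Z) = -20
Function('v')(m) = Pow(m, 3) (Function('v')(m) = Mul(Pow(m, 2), m) = Pow(m, 3))
Add(38945, Mul(-1, Function('v')(Function('D')(Function('S')(-1))))) = Add(38945, Mul(-1, Pow(-20, 3))) = Add(38945, Mul(-1, -8000)) = Add(38945, 8000) = 46945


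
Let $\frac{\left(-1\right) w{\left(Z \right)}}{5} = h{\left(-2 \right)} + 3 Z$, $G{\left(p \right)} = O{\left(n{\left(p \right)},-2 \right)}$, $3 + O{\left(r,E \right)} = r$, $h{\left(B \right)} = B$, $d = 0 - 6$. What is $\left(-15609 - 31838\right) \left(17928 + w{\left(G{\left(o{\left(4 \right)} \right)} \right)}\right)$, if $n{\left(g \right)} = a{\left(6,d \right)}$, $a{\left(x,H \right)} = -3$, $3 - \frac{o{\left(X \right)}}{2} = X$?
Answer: $-855374516$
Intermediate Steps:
$d = -6$ ($d = 0 - 6 = -6$)
$o{\left(X \right)} = 6 - 2 X$
$n{\left(g \right)} = -3$
$O{\left(r,E \right)} = -3 + r$
$G{\left(p \right)} = -6$ ($G{\left(p \right)} = -3 - 3 = -6$)
$w{\left(Z \right)} = 10 - 15 Z$ ($w{\left(Z \right)} = - 5 \left(-2 + 3 Z\right) = 10 - 15 Z$)
$\left(-15609 - 31838\right) \left(17928 + w{\left(G{\left(o{\left(4 \right)} \right)} \right)}\right) = \left(-15609 - 31838\right) \left(17928 + \left(10 - -90\right)\right) = - 47447 \left(17928 + \left(10 + 90\right)\right) = - 47447 \left(17928 + 100\right) = \left(-47447\right) 18028 = -855374516$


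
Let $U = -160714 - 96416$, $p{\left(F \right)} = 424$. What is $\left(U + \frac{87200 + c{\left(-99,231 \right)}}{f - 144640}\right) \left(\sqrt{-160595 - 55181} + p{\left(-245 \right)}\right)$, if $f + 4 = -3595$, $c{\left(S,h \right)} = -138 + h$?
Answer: $- \frac{16161515297912}{148239} - \frac{152467125452 i \sqrt{13486}}{148239} \approx -1.0902 \cdot 10^{8} - 1.1944 \cdot 10^{8} i$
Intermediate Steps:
$f = -3599$ ($f = -4 - 3595 = -3599$)
$U = -257130$
$\left(U + \frac{87200 + c{\left(-99,231 \right)}}{f - 144640}\right) \left(\sqrt{-160595 - 55181} + p{\left(-245 \right)}\right) = \left(-257130 + \frac{87200 + \left(-138 + 231\right)}{-3599 - 144640}\right) \left(\sqrt{-160595 - 55181} + 424\right) = \left(-257130 + \frac{87200 + 93}{-148239}\right) \left(\sqrt{-215776} + 424\right) = \left(-257130 + 87293 \left(- \frac{1}{148239}\right)\right) \left(4 i \sqrt{13486} + 424\right) = \left(-257130 - \frac{87293}{148239}\right) \left(424 + 4 i \sqrt{13486}\right) = - \frac{38116781363 \left(424 + 4 i \sqrt{13486}\right)}{148239} = - \frac{16161515297912}{148239} - \frac{152467125452 i \sqrt{13486}}{148239}$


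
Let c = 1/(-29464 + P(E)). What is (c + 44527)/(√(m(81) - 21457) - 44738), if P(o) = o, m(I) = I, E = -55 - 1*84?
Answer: -2948531215582/2962535056103 - 527253112*I*√334/2962535056103 ≈ -0.99527 - 0.0032526*I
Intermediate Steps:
E = -139 (E = -55 - 84 = -139)
c = -1/29603 (c = 1/(-29464 - 139) = 1/(-29603) = -1/29603 ≈ -3.3780e-5)
(c + 44527)/(√(m(81) - 21457) - 44738) = (-1/29603 + 44527)/(√(81 - 21457) - 44738) = 1318132780/(29603*(√(-21376) - 44738)) = 1318132780/(29603*(8*I*√334 - 44738)) = 1318132780/(29603*(-44738 + 8*I*√334))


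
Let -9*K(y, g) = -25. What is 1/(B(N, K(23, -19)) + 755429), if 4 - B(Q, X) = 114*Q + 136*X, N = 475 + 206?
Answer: 9/6096791 ≈ 1.4762e-6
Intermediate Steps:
K(y, g) = 25/9 (K(y, g) = -⅑*(-25) = 25/9)
N = 681
B(Q, X) = 4 - 136*X - 114*Q (B(Q, X) = 4 - (114*Q + 136*X) = 4 + (-136*X - 114*Q) = 4 - 136*X - 114*Q)
1/(B(N, K(23, -19)) + 755429) = 1/((4 - 136*25/9 - 114*681) + 755429) = 1/((4 - 3400/9 - 77634) + 755429) = 1/(-702070/9 + 755429) = 1/(6096791/9) = 9/6096791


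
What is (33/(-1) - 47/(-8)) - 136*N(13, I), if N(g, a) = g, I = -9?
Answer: -14361/8 ≈ -1795.1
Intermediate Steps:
(33/(-1) - 47/(-8)) - 136*N(13, I) = (33/(-1) - 47/(-8)) - 136*13 = (33*(-1) - 47*(-⅛)) - 1768 = (-33 + 47/8) - 1768 = -217/8 - 1768 = -14361/8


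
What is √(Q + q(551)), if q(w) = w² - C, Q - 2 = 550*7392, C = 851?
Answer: 4*√273022 ≈ 2090.1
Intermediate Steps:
Q = 4065602 (Q = 2 + 550*7392 = 2 + 4065600 = 4065602)
q(w) = -851 + w² (q(w) = w² - 1*851 = w² - 851 = -851 + w²)
√(Q + q(551)) = √(4065602 + (-851 + 551²)) = √(4065602 + (-851 + 303601)) = √(4065602 + 302750) = √4368352 = 4*√273022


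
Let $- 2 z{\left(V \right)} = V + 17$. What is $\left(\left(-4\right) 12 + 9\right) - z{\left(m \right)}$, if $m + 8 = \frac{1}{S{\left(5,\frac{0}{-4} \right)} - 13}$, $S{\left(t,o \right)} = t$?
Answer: $- \frac{553}{16} \approx -34.563$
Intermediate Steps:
$m = - \frac{65}{8}$ ($m = -8 + \frac{1}{5 - 13} = -8 + \frac{1}{-8} = -8 - \frac{1}{8} = - \frac{65}{8} \approx -8.125$)
$z{\left(V \right)} = - \frac{17}{2} - \frac{V}{2}$ ($z{\left(V \right)} = - \frac{V + 17}{2} = - \frac{17 + V}{2} = - \frac{17}{2} - \frac{V}{2}$)
$\left(\left(-4\right) 12 + 9\right) - z{\left(m \right)} = \left(\left(-4\right) 12 + 9\right) - \left(- \frac{17}{2} - - \frac{65}{16}\right) = \left(-48 + 9\right) - \left(- \frac{17}{2} + \frac{65}{16}\right) = -39 - - \frac{71}{16} = -39 + \frac{71}{16} = - \frac{553}{16}$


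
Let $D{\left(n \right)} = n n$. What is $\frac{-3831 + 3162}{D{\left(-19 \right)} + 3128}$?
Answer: $- \frac{223}{1163} \approx -0.19175$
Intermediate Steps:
$D{\left(n \right)} = n^{2}$
$\frac{-3831 + 3162}{D{\left(-19 \right)} + 3128} = \frac{-3831 + 3162}{\left(-19\right)^{2} + 3128} = - \frac{669}{361 + 3128} = - \frac{669}{3489} = \left(-669\right) \frac{1}{3489} = - \frac{223}{1163}$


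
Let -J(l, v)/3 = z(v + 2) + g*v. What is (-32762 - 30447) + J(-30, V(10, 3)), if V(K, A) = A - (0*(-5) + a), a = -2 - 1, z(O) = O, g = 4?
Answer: -63305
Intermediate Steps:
a = -3
V(K, A) = 3 + A (V(K, A) = A - (0*(-5) - 3) = A - (0 - 3) = A - 1*(-3) = A + 3 = 3 + A)
J(l, v) = -6 - 15*v (J(l, v) = -3*((v + 2) + 4*v) = -3*((2 + v) + 4*v) = -3*(2 + 5*v) = -6 - 15*v)
(-32762 - 30447) + J(-30, V(10, 3)) = (-32762 - 30447) + (-6 - 15*(3 + 3)) = -63209 + (-6 - 15*6) = -63209 + (-6 - 90) = -63209 - 96 = -63305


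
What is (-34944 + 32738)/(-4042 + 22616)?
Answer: -1103/9287 ≈ -0.11877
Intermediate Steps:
(-34944 + 32738)/(-4042 + 22616) = -2206/18574 = -2206*1/18574 = -1103/9287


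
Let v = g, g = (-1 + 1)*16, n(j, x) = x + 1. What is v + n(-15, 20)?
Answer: 21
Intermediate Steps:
n(j, x) = 1 + x
g = 0 (g = 0*16 = 0)
v = 0
v + n(-15, 20) = 0 + (1 + 20) = 0 + 21 = 21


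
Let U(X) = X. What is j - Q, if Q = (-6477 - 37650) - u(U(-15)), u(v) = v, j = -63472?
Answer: -19360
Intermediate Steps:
Q = -44112 (Q = (-6477 - 37650) - 1*(-15) = -44127 + 15 = -44112)
j - Q = -63472 - 1*(-44112) = -63472 + 44112 = -19360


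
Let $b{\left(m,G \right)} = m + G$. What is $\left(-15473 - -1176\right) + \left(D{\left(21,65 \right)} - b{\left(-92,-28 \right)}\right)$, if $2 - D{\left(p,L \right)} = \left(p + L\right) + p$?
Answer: $-14282$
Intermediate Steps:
$b{\left(m,G \right)} = G + m$
$D{\left(p,L \right)} = 2 - L - 2 p$ ($D{\left(p,L \right)} = 2 - \left(\left(p + L\right) + p\right) = 2 - \left(\left(L + p\right) + p\right) = 2 - \left(L + 2 p\right) = 2 - L - 2 p$)
$\left(-15473 - -1176\right) + \left(D{\left(21,65 \right)} - b{\left(-92,-28 \right)}\right) = \left(-15473 - -1176\right) - -15 = \left(-15473 + 1176\right) - -15 = -14297 + \left(-105 + 120\right) = -14297 + 15 = -14282$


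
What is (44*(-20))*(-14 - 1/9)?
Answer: 111760/9 ≈ 12418.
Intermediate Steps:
(44*(-20))*(-14 - 1/9) = -880*(-14 - 1*1/9) = -880*(-14 - 1/9) = -880*(-127/9) = 111760/9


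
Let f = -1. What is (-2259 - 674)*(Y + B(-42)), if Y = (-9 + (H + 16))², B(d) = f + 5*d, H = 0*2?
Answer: 475146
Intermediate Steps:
H = 0
B(d) = -1 + 5*d
Y = 49 (Y = (-9 + (0 + 16))² = (-9 + 16)² = 7² = 49)
(-2259 - 674)*(Y + B(-42)) = (-2259 - 674)*(49 + (-1 + 5*(-42))) = -2933*(49 + (-1 - 210)) = -2933*(49 - 211) = -2933*(-162) = 475146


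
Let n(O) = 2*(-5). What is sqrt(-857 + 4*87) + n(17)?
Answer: -10 + I*sqrt(509) ≈ -10.0 + 22.561*I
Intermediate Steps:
n(O) = -10
sqrt(-857 + 4*87) + n(17) = sqrt(-857 + 4*87) - 10 = sqrt(-857 + 348) - 10 = sqrt(-509) - 10 = I*sqrt(509) - 10 = -10 + I*sqrt(509)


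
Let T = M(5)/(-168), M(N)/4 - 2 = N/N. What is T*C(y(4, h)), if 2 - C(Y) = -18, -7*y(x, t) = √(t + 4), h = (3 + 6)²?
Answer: -10/7 ≈ -1.4286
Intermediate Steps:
h = 81 (h = 9² = 81)
y(x, t) = -√(4 + t)/7 (y(x, t) = -√(t + 4)/7 = -√(4 + t)/7)
M(N) = 12 (M(N) = 8 + 4*(N/N) = 8 + 4*1 = 8 + 4 = 12)
C(Y) = 20 (C(Y) = 2 - 1*(-18) = 2 + 18 = 20)
T = -1/14 (T = 12/(-168) = 12*(-1/168) = -1/14 ≈ -0.071429)
T*C(y(4, h)) = -1/14*20 = -10/7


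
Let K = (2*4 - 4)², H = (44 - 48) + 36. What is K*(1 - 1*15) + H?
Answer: -192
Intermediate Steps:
H = 32 (H = -4 + 36 = 32)
K = 16 (K = (8 - 4)² = 4² = 16)
K*(1 - 1*15) + H = 16*(1 - 1*15) + 32 = 16*(1 - 15) + 32 = 16*(-14) + 32 = -224 + 32 = -192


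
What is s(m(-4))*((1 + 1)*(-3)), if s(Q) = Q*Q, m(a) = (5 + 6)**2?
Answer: -87846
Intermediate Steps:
m(a) = 121 (m(a) = 11**2 = 121)
s(Q) = Q**2
s(m(-4))*((1 + 1)*(-3)) = 121**2*((1 + 1)*(-3)) = 14641*(2*(-3)) = 14641*(-6) = -87846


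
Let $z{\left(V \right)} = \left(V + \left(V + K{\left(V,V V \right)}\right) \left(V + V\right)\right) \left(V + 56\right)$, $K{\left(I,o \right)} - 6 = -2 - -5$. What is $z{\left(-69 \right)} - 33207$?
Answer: $-139950$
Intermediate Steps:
$K{\left(I,o \right)} = 9$ ($K{\left(I,o \right)} = 6 - -3 = 6 + \left(-2 + 5\right) = 6 + 3 = 9$)
$z{\left(V \right)} = \left(56 + V\right) \left(V + 2 V \left(9 + V\right)\right)$ ($z{\left(V \right)} = \left(V + \left(V + 9\right) \left(V + V\right)\right) \left(V + 56\right) = \left(V + \left(9 + V\right) 2 V\right) \left(56 + V\right) = \left(V + 2 V \left(9 + V\right)\right) \left(56 + V\right) = \left(56 + V\right) \left(V + 2 V \left(9 + V\right)\right)$)
$z{\left(-69 \right)} - 33207 = - 69 \left(1064 + 2 \left(-69\right)^{2} + 131 \left(-69\right)\right) - 33207 = - 69 \left(1064 + 2 \cdot 4761 - 9039\right) - 33207 = - 69 \left(1064 + 9522 - 9039\right) - 33207 = \left(-69\right) 1547 - 33207 = -106743 - 33207 = -139950$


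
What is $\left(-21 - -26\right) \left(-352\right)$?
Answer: $-1760$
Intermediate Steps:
$\left(-21 - -26\right) \left(-352\right) = \left(-21 + 26\right) \left(-352\right) = 5 \left(-352\right) = -1760$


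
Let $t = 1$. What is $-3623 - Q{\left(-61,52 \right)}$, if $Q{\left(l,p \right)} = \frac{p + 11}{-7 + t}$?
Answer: $- \frac{7225}{2} \approx -3612.5$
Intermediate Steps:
$Q{\left(l,p \right)} = - \frac{11}{6} - \frac{p}{6}$ ($Q{\left(l,p \right)} = \frac{p + 11}{-7 + 1} = \frac{11 + p}{-6} = \left(11 + p\right) \left(- \frac{1}{6}\right) = - \frac{11}{6} - \frac{p}{6}$)
$-3623 - Q{\left(-61,52 \right)} = -3623 - \left(- \frac{11}{6} - \frac{26}{3}\right) = -3623 - - \frac{21}{2} = -3623 + \frac{21}{2} = - \frac{7225}{2}$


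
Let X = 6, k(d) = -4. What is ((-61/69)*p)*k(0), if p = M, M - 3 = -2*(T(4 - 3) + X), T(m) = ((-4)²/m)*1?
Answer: -10004/69 ≈ -144.99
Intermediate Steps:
T(m) = 16/m (T(m) = (16/m)*1 = 16/m)
M = -41 (M = 3 - 2*(16/(4 - 3) + 6) = 3 - 2*(16/1 + 6) = 3 - 2*(16*1 + 6) = 3 - 2*(16 + 6) = 3 - 2*22 = 3 - 44 = -41)
p = -41
((-61/69)*p)*k(0) = (-61/69*(-41))*(-4) = (-61*1/69*(-41))*(-4) = -61/69*(-41)*(-4) = (2501/69)*(-4) = -10004/69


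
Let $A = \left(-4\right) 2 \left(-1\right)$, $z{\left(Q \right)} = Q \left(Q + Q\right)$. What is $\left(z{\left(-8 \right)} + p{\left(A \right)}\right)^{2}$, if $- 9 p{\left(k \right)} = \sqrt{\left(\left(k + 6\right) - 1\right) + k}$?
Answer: $\frac{\left(1152 - \sqrt{21}\right)^{2}}{81} \approx 16254.0$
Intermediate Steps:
$z{\left(Q \right)} = 2 Q^{2}$ ($z{\left(Q \right)} = Q 2 Q = 2 Q^{2}$)
$A = 8$ ($A = \left(-8\right) \left(-1\right) = 8$)
$p{\left(k \right)} = - \frac{\sqrt{5 + 2 k}}{9}$ ($p{\left(k \right)} = - \frac{\sqrt{\left(\left(k + 6\right) - 1\right) + k}}{9} = - \frac{\sqrt{\left(\left(6 + k\right) - 1\right) + k}}{9} = - \frac{\sqrt{\left(5 + k\right) + k}}{9} = - \frac{\sqrt{5 + 2 k}}{9}$)
$\left(z{\left(-8 \right)} + p{\left(A \right)}\right)^{2} = \left(2 \left(-8\right)^{2} - \frac{\sqrt{5 + 2 \cdot 8}}{9}\right)^{2} = \left(2 \cdot 64 - \frac{\sqrt{5 + 16}}{9}\right)^{2} = \left(128 - \frac{\sqrt{21}}{9}\right)^{2}$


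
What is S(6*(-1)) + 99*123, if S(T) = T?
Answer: 12171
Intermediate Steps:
S(6*(-1)) + 99*123 = 6*(-1) + 99*123 = -6 + 12177 = 12171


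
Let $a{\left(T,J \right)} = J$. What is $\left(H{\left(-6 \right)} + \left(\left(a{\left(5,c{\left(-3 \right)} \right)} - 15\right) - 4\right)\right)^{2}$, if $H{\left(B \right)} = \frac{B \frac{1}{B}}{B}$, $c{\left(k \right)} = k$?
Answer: $\frac{17689}{36} \approx 491.36$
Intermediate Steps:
$H{\left(B \right)} = \frac{1}{B}$ ($H{\left(B \right)} = 1 \frac{1}{B} = \frac{1}{B}$)
$\left(H{\left(-6 \right)} + \left(\left(a{\left(5,c{\left(-3 \right)} \right)} - 15\right) - 4\right)\right)^{2} = \left(\frac{1}{-6} - 22\right)^{2} = \left(- \frac{1}{6} - 22\right)^{2} = \left(- \frac{133}{6}\right)^{2} = \frac{17689}{36}$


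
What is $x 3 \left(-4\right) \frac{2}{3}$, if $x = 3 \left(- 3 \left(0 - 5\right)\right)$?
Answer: $-360$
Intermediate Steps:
$x = 45$ ($x = 3 \left(\left(-3\right) \left(-5\right)\right) = 3 \cdot 15 = 45$)
$x 3 \left(-4\right) \frac{2}{3} = 45 \cdot 3 \left(-4\right) \frac{2}{3} = 45 \left(-12\right) 2 \cdot \frac{1}{3} = \left(-540\right) \frac{2}{3} = -360$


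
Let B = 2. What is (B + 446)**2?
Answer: 200704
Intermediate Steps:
(B + 446)**2 = (2 + 446)**2 = 448**2 = 200704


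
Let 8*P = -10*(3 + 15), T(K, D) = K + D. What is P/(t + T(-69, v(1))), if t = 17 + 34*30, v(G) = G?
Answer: -15/646 ≈ -0.023220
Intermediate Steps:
T(K, D) = D + K
t = 1037 (t = 17 + 1020 = 1037)
P = -45/2 (P = (-10*(3 + 15))/8 = (-10*18)/8 = (1/8)*(-180) = -45/2 ≈ -22.500)
P/(t + T(-69, v(1))) = -45/(2*(1037 + (1 - 69))) = -45/(2*(1037 - 68)) = -45/2/969 = -45/2*1/969 = -15/646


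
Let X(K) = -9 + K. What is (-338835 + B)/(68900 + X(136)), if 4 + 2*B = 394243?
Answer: -94477/46018 ≈ -2.0530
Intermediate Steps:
B = 394239/2 (B = -2 + (½)*394243 = -2 + 394243/2 = 394239/2 ≈ 1.9712e+5)
(-338835 + B)/(68900 + X(136)) = (-338835 + 394239/2)/(68900 + (-9 + 136)) = -283431/(2*(68900 + 127)) = -283431/2/69027 = -283431/2*1/69027 = -94477/46018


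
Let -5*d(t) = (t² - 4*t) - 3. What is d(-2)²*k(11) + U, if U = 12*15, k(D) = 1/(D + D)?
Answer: 99081/550 ≈ 180.15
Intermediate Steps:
d(t) = ⅗ - t²/5 + 4*t/5 (d(t) = -((t² - 4*t) - 3)/5 = -(-3 + t² - 4*t)/5 = ⅗ - t²/5 + 4*t/5)
k(D) = 1/(2*D)
U = 180
d(-2)²*k(11) + U = (⅗ - ⅕*(-2)² + (⅘)*(-2))²*((½)/11) + 180 = (⅗ - ⅕*4 - 8/5)²*((½)*(1/11)) + 180 = (⅗ - ⅘ - 8/5)²*(1/22) + 180 = (-9/5)²*(1/22) + 180 = (81/25)*(1/22) + 180 = 81/550 + 180 = 99081/550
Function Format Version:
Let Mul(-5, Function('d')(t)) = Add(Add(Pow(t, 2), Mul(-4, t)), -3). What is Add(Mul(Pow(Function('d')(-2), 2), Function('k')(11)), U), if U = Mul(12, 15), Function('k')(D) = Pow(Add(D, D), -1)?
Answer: Rational(99081, 550) ≈ 180.15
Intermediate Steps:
Function('d')(t) = Add(Rational(3, 5), Mul(Rational(-1, 5), Pow(t, 2)), Mul(Rational(4, 5), t)) (Function('d')(t) = Mul(Rational(-1, 5), Add(Add(Pow(t, 2), Mul(-4, t)), -3)) = Mul(Rational(-1, 5), Add(-3, Pow(t, 2), Mul(-4, t))) = Add(Rational(3, 5), Mul(Rational(-1, 5), Pow(t, 2)), Mul(Rational(4, 5), t)))
Function('k')(D) = Mul(Rational(1, 2), Pow(D, -1)) (Function('k')(D) = Pow(Mul(2, D), -1) = Mul(Rational(1, 2), Pow(D, -1)))
U = 180
Add(Mul(Pow(Function('d')(-2), 2), Function('k')(11)), U) = Add(Mul(Pow(Add(Rational(3, 5), Mul(Rational(-1, 5), Pow(-2, 2)), Mul(Rational(4, 5), -2)), 2), Mul(Rational(1, 2), Pow(11, -1))), 180) = Add(Mul(Pow(Add(Rational(3, 5), Mul(Rational(-1, 5), 4), Rational(-8, 5)), 2), Mul(Rational(1, 2), Rational(1, 11))), 180) = Add(Mul(Pow(Add(Rational(3, 5), Rational(-4, 5), Rational(-8, 5)), 2), Rational(1, 22)), 180) = Add(Mul(Pow(Rational(-9, 5), 2), Rational(1, 22)), 180) = Add(Mul(Rational(81, 25), Rational(1, 22)), 180) = Add(Rational(81, 550), 180) = Rational(99081, 550)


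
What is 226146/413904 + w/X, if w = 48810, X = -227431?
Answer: 5204992781/15689100104 ≈ 0.33176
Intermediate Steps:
226146/413904 + w/X = 226146/413904 + 48810/(-227431) = 226146*(1/413904) + 48810*(-1/227431) = 37691/68984 - 48810/227431 = 5204992781/15689100104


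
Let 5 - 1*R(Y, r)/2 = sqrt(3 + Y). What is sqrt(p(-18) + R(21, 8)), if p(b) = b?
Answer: 2*sqrt(-2 - sqrt(6)) ≈ 4.2188*I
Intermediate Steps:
R(Y, r) = 10 - 2*sqrt(3 + Y)
sqrt(p(-18) + R(21, 8)) = sqrt(-18 + (10 - 2*sqrt(3 + 21))) = sqrt(-18 + (10 - 4*sqrt(6))) = sqrt(-8 - 4*sqrt(6))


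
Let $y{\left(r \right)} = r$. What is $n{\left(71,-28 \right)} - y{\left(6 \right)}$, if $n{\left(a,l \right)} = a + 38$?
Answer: $103$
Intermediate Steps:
$n{\left(a,l \right)} = 38 + a$
$n{\left(71,-28 \right)} - y{\left(6 \right)} = \left(38 + 71\right) - 6 = 109 - 6 = 103$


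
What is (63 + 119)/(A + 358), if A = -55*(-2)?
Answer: 7/18 ≈ 0.38889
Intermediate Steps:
A = 110
(63 + 119)/(A + 358) = (63 + 119)/(110 + 358) = 182/468 = 182*(1/468) = 7/18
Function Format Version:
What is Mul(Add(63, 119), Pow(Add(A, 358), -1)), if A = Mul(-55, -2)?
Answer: Rational(7, 18) ≈ 0.38889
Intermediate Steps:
A = 110
Mul(Add(63, 119), Pow(Add(A, 358), -1)) = Mul(Add(63, 119), Pow(Add(110, 358), -1)) = Mul(182, Pow(468, -1)) = Mul(182, Rational(1, 468)) = Rational(7, 18)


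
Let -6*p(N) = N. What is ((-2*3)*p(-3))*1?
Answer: -3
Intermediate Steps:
p(N) = -N/6
((-2*3)*p(-3))*1 = ((-2*3)*(-⅙*(-3)))*1 = -6*½*1 = -3*1 = -3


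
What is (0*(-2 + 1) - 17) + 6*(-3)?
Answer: -35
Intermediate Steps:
(0*(-2 + 1) - 17) + 6*(-3) = (0*(-1) - 17) - 18 = (0 - 17) - 18 = -17 - 18 = -35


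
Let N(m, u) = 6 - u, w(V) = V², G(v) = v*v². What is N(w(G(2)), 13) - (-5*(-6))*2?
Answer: -67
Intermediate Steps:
G(v) = v³
N(w(G(2)), 13) - (-5*(-6))*2 = (6 - 1*13) - (-5*(-6))*2 = (6 - 13) - 30*2 = -7 - 1*60 = -7 - 60 = -67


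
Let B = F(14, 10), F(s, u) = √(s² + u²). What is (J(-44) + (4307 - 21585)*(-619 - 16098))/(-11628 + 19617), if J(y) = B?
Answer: 288836326/7989 + 2*√74/7989 ≈ 36154.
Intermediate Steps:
B = 2*√74 (B = √(14² + 10²) = √(196 + 100) = √296 = 2*√74 ≈ 17.205)
J(y) = 2*√74
(J(-44) + (4307 - 21585)*(-619 - 16098))/(-11628 + 19617) = (2*√74 + (4307 - 21585)*(-619 - 16098))/(-11628 + 19617) = (2*√74 - 17278*(-16717))/7989 = (2*√74 + 288836326)*(1/7989) = (288836326 + 2*√74)*(1/7989) = 288836326/7989 + 2*√74/7989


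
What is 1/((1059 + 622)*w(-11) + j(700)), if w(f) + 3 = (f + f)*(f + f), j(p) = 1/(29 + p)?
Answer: 729/589440970 ≈ 1.2368e-6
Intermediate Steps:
w(f) = -3 + 4*f² (w(f) = -3 + (f + f)*(f + f) = -3 + (2*f)*(2*f) = -3 + 4*f²)
1/((1059 + 622)*w(-11) + j(700)) = 1/((1059 + 622)*(-3 + 4*(-11)²) + 1/(29 + 700)) = 1/(1681*(-3 + 4*121) + 1/729) = 1/(1681*(-3 + 484) + 1/729) = 1/(1681*481 + 1/729) = 1/(808561 + 1/729) = 1/(589440970/729) = 729/589440970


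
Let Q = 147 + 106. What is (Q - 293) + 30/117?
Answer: -1550/39 ≈ -39.744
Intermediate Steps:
Q = 253
(Q - 293) + 30/117 = (253 - 293) + 30/117 = -40 + 30*(1/117) = -40 + 10/39 = -1550/39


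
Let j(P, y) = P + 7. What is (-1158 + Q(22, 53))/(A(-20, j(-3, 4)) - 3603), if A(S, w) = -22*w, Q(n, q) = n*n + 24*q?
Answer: -598/3691 ≈ -0.16202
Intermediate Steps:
j(P, y) = 7 + P
Q(n, q) = n² + 24*q
(-1158 + Q(22, 53))/(A(-20, j(-3, 4)) - 3603) = (-1158 + (22² + 24*53))/(-22*(7 - 3) - 3603) = (-1158 + (484 + 1272))/(-22*4 - 3603) = (-1158 + 1756)/(-88 - 3603) = 598/(-3691) = 598*(-1/3691) = -598/3691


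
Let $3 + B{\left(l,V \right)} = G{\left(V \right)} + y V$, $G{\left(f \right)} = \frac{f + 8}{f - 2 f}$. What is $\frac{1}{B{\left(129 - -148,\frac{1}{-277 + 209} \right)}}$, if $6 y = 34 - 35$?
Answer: $\frac{408}{220321} \approx 0.0018518$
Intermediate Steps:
$y = - \frac{1}{6}$ ($y = \frac{34 - 35}{6} = \frac{1}{6} \left(-1\right) = - \frac{1}{6} \approx -0.16667$)
$G{\left(f \right)} = - \frac{8 + f}{f}$ ($G{\left(f \right)} = \frac{8 + f}{\left(-1\right) f} = \left(8 + f\right) \left(- \frac{1}{f}\right) = - \frac{8 + f}{f}$)
$B{\left(l,V \right)} = -3 - \frac{V}{6} + \frac{-8 - V}{V}$ ($B{\left(l,V \right)} = -3 - \left(\frac{V}{6} - \frac{-8 - V}{V}\right) = -3 - \frac{V}{6} + \frac{-8 - V}{V}$)
$\frac{1}{B{\left(129 - -148,\frac{1}{-277 + 209} \right)}} = \frac{1}{-4 - \frac{8}{\frac{1}{-277 + 209}} - \frac{1}{6 \left(-277 + 209\right)}} = \frac{1}{-4 - \frac{8}{\frac{1}{-68}} - \frac{1}{6 \left(-68\right)}} = \frac{1}{-4 - \frac{8}{- \frac{1}{68}} - - \frac{1}{408}} = \frac{1}{-4 - -544 + \frac{1}{408}} = \frac{1}{-4 + 544 + \frac{1}{408}} = \frac{1}{\frac{220321}{408}} = \frac{408}{220321}$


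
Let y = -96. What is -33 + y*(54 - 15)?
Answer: -3777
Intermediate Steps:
-33 + y*(54 - 15) = -33 - 96*(54 - 15) = -33 - 96*39 = -33 - 3744 = -3777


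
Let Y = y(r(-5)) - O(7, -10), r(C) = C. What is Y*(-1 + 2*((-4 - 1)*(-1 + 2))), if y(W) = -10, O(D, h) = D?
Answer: 187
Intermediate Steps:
Y = -17 (Y = -10 - 1*7 = -10 - 7 = -17)
Y*(-1 + 2*((-4 - 1)*(-1 + 2))) = -17*(-1 + 2*((-4 - 1)*(-1 + 2))) = -17*(-1 + 2*(-5*1)) = -17*(-1 + 2*(-5)) = -17*(-1 - 10) = -17*(-11) = 187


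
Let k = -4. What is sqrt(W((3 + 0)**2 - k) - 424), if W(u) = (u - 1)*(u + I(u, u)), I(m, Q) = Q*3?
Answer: 10*sqrt(2) ≈ 14.142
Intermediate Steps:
I(m, Q) = 3*Q
W(u) = 4*u*(-1 + u) (W(u) = (u - 1)*(u + 3*u) = (-1 + u)*(4*u) = 4*u*(-1 + u))
sqrt(W((3 + 0)**2 - k) - 424) = sqrt(4*((3 + 0)**2 - 1*(-4))*(-1 + ((3 + 0)**2 - 1*(-4))) - 424) = sqrt(4*(3**2 + 4)*(-1 + (3**2 + 4)) - 424) = sqrt(4*(9 + 4)*(-1 + (9 + 4)) - 424) = sqrt(4*13*(-1 + 13) - 424) = sqrt(4*13*12 - 424) = sqrt(624 - 424) = sqrt(200) = 10*sqrt(2)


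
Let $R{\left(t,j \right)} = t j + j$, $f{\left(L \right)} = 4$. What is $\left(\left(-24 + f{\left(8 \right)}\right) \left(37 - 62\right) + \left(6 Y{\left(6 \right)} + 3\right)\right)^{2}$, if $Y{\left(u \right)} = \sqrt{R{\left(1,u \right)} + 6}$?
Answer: $253657 + 18108 \sqrt{2} \approx 2.7927 \cdot 10^{5}$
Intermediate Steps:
$R{\left(t,j \right)} = j + j t$ ($R{\left(t,j \right)} = j t + j = j + j t$)
$Y{\left(u \right)} = \sqrt{6 + 2 u}$ ($Y{\left(u \right)} = \sqrt{u \left(1 + 1\right) + 6} = \sqrt{u 2 + 6} = \sqrt{2 u + 6} = \sqrt{6 + 2 u}$)
$\left(\left(-24 + f{\left(8 \right)}\right) \left(37 - 62\right) + \left(6 Y{\left(6 \right)} + 3\right)\right)^{2} = \left(\left(-24 + 4\right) \left(37 - 62\right) + \left(6 \sqrt{6 + 2 \cdot 6} + 3\right)\right)^{2} = \left(\left(-20\right) \left(-25\right) + \left(6 \sqrt{6 + 12} + 3\right)\right)^{2} = \left(500 + \left(6 \sqrt{18} + 3\right)\right)^{2} = \left(500 + \left(6 \cdot 3 \sqrt{2} + 3\right)\right)^{2} = \left(500 + \left(18 \sqrt{2} + 3\right)\right)^{2} = \left(500 + \left(3 + 18 \sqrt{2}\right)\right)^{2} = \left(503 + 18 \sqrt{2}\right)^{2}$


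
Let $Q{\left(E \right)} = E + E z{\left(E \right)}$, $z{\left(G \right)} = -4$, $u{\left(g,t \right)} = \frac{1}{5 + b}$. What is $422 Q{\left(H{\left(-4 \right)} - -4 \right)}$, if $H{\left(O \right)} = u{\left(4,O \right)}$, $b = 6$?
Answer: $- \frac{56970}{11} \approx -5179.1$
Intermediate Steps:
$u{\left(g,t \right)} = \frac{1}{11}$ ($u{\left(g,t \right)} = \frac{1}{5 + 6} = \frac{1}{11}$)
$H{\left(O \right)} = \frac{1}{11}$
$Q{\left(E \right)} = - 3 E$ ($Q{\left(E \right)} = E + E \left(-4\right) = E - 4 E = - 3 E$)
$422 Q{\left(H{\left(-4 \right)} - -4 \right)} = 422 \left(- 3 \left(\frac{1}{11} - -4\right)\right) = 422 \left(- 3 \left(\frac{1}{11} + 4\right)\right) = 422 \left(\left(-3\right) \frac{45}{11}\right) = 422 \left(- \frac{135}{11}\right) = - \frac{56970}{11}$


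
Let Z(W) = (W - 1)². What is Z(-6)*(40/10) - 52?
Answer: 144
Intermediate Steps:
Z(W) = (-1 + W)²
Z(-6)*(40/10) - 52 = (-1 - 6)²*(40/10) - 52 = (-7)²*(40*(⅒)) - 52 = 49*4 - 52 = 196 - 52 = 144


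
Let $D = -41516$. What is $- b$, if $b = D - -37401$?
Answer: $4115$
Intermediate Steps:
$b = -4115$ ($b = -41516 - -37401 = -41516 + 37401 = -4115$)
$- b = \left(-1\right) \left(-4115\right) = 4115$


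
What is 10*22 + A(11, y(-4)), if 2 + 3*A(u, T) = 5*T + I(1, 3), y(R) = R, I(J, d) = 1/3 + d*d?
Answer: 1942/9 ≈ 215.78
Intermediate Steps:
I(J, d) = ⅓ + d²
A(u, T) = 22/9 + 5*T/3 (A(u, T) = -⅔ + (5*T + (⅓ + 3²))/3 = -⅔ + (5*T + (⅓ + 9))/3 = -⅔ + (5*T + 28/3)/3 = -⅔ + (28/3 + 5*T)/3 = -⅔ + (28/9 + 5*T/3) = 22/9 + 5*T/3)
10*22 + A(11, y(-4)) = 10*22 + (22/9 + (5/3)*(-4)) = 220 + (22/9 - 20/3) = 220 - 38/9 = 1942/9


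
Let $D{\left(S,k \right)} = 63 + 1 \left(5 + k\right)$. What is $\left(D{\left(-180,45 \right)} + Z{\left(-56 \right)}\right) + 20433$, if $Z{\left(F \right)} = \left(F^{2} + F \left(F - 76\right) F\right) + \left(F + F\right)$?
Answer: $-390382$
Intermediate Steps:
$D{\left(S,k \right)} = 68 + k$ ($D{\left(S,k \right)} = 63 + \left(5 + k\right) = 68 + k$)
$Z{\left(F \right)} = F^{2} + 2 F + F^{2} \left(-76 + F\right)$ ($Z{\left(F \right)} = \left(F^{2} + F \left(-76 + F\right) F\right) + 2 F = \left(F^{2} + F^{2} \left(-76 + F\right)\right) + 2 F = F^{2} + 2 F + F^{2} \left(-76 + F\right)$)
$\left(D{\left(-180,45 \right)} + Z{\left(-56 \right)}\right) + 20433 = \left(\left(68 + 45\right) - 56 \left(2 + \left(-56\right)^{2} - -4200\right)\right) + 20433 = \left(113 - 56 \left(2 + 3136 + 4200\right)\right) + 20433 = \left(113 - 410928\right) + 20433 = -410815 + 20433 = -390382$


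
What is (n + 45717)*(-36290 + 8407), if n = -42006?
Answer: -103473813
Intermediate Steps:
(n + 45717)*(-36290 + 8407) = (-42006 + 45717)*(-36290 + 8407) = 3711*(-27883) = -103473813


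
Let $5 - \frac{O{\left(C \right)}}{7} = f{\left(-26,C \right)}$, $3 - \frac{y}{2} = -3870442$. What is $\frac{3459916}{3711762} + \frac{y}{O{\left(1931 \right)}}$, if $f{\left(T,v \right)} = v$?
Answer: $- \frac{265608284821}{463351623} \approx -573.23$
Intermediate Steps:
$y = 7740890$ ($y = 6 - -7740884 = 6 + 7740884 = 7740890$)
$O{\left(C \right)} = 35 - 7 C$
$\frac{3459916}{3711762} + \frac{y}{O{\left(1931 \right)}} = \frac{3459916}{3711762} + \frac{7740890}{35 - 13517} = 3459916 \cdot \frac{1}{3711762} + \frac{7740890}{35 - 13517} = \frac{1729958}{1855881} + \frac{7740890}{-13482} = \frac{1729958}{1855881} + 7740890 \left(- \frac{1}{13482}\right) = \frac{1729958}{1855881} - \frac{3870445}{6741} = - \frac{265608284821}{463351623}$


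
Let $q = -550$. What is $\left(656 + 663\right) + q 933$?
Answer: $-511831$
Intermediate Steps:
$\left(656 + 663\right) + q 933 = \left(656 + 663\right) - 513150 = 1319 - 513150 = -511831$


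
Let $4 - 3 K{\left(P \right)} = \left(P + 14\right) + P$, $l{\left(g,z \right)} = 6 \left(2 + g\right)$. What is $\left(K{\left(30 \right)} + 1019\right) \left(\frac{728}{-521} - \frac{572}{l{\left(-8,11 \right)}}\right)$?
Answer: $\frac{202969637}{14067} \approx 14429.0$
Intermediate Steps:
$l{\left(g,z \right)} = 12 + 6 g$
$K{\left(P \right)} = - \frac{10}{3} - \frac{2 P}{3}$ ($K{\left(P \right)} = \frac{4}{3} - \frac{\left(P + 14\right) + P}{3} = \frac{4}{3} - \frac{\left(14 + P\right) + P}{3} = \frac{4}{3} - \frac{14 + 2 P}{3} = \frac{4}{3} - \left(\frac{14}{3} + \frac{2 P}{3}\right) = - \frac{10}{3} - \frac{2 P}{3}$)
$\left(K{\left(30 \right)} + 1019\right) \left(\frac{728}{-521} - \frac{572}{l{\left(-8,11 \right)}}\right) = \left(\left(- \frac{10}{3} - 20\right) + 1019\right) \left(\frac{728}{-521} - \frac{572}{12 + 6 \left(-8\right)}\right) = \left(\left(- \frac{10}{3} - 20\right) + 1019\right) \left(728 \left(- \frac{1}{521}\right) - \frac{572}{12 - 48}\right) = \left(- \frac{70}{3} + 1019\right) \left(- \frac{728}{521} - \frac{572}{-36}\right) = \frac{2987 \left(- \frac{728}{521} - - \frac{143}{9}\right)}{3} = \frac{2987 \left(- \frac{728}{521} + \frac{143}{9}\right)}{3} = \frac{2987}{3} \cdot \frac{67951}{4689} = \frac{202969637}{14067}$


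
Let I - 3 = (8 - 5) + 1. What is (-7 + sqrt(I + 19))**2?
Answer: (7 - sqrt(26))**2 ≈ 3.6137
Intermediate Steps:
I = 7 (I = 3 + ((8 - 5) + 1) = 3 + (3 + 1) = 3 + 4 = 7)
(-7 + sqrt(I + 19))**2 = (-7 + sqrt(7 + 19))**2 = (-7 + sqrt(26))**2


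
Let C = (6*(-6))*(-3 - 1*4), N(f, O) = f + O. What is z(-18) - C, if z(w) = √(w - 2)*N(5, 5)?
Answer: -252 + 20*I*√5 ≈ -252.0 + 44.721*I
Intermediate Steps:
N(f, O) = O + f
C = 252 (C = -36*(-3 - 4) = -36*(-7) = 252)
z(w) = 10*√(-2 + w) (z(w) = √(w - 2)*(5 + 5) = √(-2 + w)*10 = 10*√(-2 + w))
z(-18) - C = 10*√(-2 - 18) - 1*252 = 10*√(-20) - 252 = 10*(2*I*√5) - 252 = 20*I*√5 - 252 = -252 + 20*I*√5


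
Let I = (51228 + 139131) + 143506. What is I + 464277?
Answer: 798142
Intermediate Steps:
I = 333865 (I = 190359 + 143506 = 333865)
I + 464277 = 333865 + 464277 = 798142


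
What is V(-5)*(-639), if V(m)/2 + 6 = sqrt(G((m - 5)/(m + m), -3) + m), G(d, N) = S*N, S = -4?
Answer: 7668 - 1278*sqrt(7) ≈ 4286.7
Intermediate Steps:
G(d, N) = -4*N
V(m) = -12 + 2*sqrt(12 + m) (V(m) = -12 + 2*sqrt(-4*(-3) + m) = -12 + 2*sqrt(12 + m))
V(-5)*(-639) = (-12 + 2*sqrt(12 - 5))*(-639) = (-12 + 2*sqrt(7))*(-639) = 7668 - 1278*sqrt(7)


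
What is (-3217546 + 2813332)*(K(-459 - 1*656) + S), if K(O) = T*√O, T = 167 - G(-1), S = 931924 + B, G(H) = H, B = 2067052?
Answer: -1212228084864 - 67907952*I*√1115 ≈ -1.2122e+12 - 2.2676e+9*I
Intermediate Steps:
S = 2998976 (S = 931924 + 2067052 = 2998976)
T = 168 (T = 167 - 1*(-1) = 167 + 1 = 168)
K(O) = 168*√O
(-3217546 + 2813332)*(K(-459 - 1*656) + S) = (-3217546 + 2813332)*(168*√(-459 - 1*656) + 2998976) = -404214*(168*√(-459 - 656) + 2998976) = -404214*(168*√(-1115) + 2998976) = -404214*(168*(I*√1115) + 2998976) = -404214*(168*I*√1115 + 2998976) = -404214*(2998976 + 168*I*√1115) = -1212228084864 - 67907952*I*√1115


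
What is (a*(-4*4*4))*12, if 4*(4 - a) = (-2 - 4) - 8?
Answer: -5760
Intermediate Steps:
a = 15/2 (a = 4 - ((-2 - 4) - 8)/4 = 4 - (-6 - 8)/4 = 4 - ¼*(-14) = 4 + 7/2 = 15/2 ≈ 7.5000)
(a*(-4*4*4))*12 = (15*(-4*4*4)/2)*12 = (15*(-16*4)/2)*12 = (15*(-1*64)/2)*12 = ((15/2)*(-64))*12 = -480*12 = -5760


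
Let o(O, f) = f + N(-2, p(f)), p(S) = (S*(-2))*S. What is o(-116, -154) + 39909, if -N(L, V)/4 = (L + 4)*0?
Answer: 39755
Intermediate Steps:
p(S) = -2*S² (p(S) = (-2*S)*S = -2*S²)
N(L, V) = 0 (N(L, V) = -4*(L + 4)*0 = -4*(4 + L)*0 = -4*0 = 0)
o(O, f) = f (o(O, f) = f + 0 = f)
o(-116, -154) + 39909 = -154 + 39909 = 39755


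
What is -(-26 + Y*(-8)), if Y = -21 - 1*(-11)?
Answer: -54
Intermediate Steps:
Y = -10 (Y = -21 + 11 = -10)
-(-26 + Y*(-8)) = -(-26 - 10*(-8)) = -(-26 + 80) = -1*54 = -54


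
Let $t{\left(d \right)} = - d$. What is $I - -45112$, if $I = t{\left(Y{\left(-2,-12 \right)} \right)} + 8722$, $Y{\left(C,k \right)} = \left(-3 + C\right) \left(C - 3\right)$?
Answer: $53809$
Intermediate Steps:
$Y{\left(C,k \right)} = \left(-3 + C\right)^{2}$ ($Y{\left(C,k \right)} = \left(-3 + C\right) \left(-3 + C\right) = \left(-3 + C\right)^{2}$)
$I = 8697$ ($I = - \left(-3 - 2\right)^{2} + 8722 = - \left(-5\right)^{2} + 8722 = \left(-1\right) 25 + 8722 = -25 + 8722 = 8697$)
$I - -45112 = 8697 - -45112 = 8697 + 45112 = 53809$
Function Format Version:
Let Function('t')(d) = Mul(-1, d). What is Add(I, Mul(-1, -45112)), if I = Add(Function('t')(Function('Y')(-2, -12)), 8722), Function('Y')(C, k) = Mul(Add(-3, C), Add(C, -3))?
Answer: 53809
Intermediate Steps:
Function('Y')(C, k) = Pow(Add(-3, C), 2) (Function('Y')(C, k) = Mul(Add(-3, C), Add(-3, C)) = Pow(Add(-3, C), 2))
I = 8697 (I = Add(Mul(-1, Pow(Add(-3, -2), 2)), 8722) = Add(Mul(-1, Pow(-5, 2)), 8722) = Add(Mul(-1, 25), 8722) = Add(-25, 8722) = 8697)
Add(I, Mul(-1, -45112)) = Add(8697, Mul(-1, -45112)) = Add(8697, 45112) = 53809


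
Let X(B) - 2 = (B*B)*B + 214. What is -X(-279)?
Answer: 21717423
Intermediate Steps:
X(B) = 216 + B³ (X(B) = 2 + ((B*B)*B + 214) = 2 + (B²*B + 214) = 2 + (B³ + 214) = 2 + (214 + B³) = 216 + B³)
-X(-279) = -(216 + (-279)³) = -(216 - 21717639) = -1*(-21717423) = 21717423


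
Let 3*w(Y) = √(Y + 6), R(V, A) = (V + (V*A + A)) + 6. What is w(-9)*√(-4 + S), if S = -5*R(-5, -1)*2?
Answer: -3*√2 ≈ -4.2426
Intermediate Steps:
R(V, A) = 6 + A + V + A*V (R(V, A) = (V + (A*V + A)) + 6 = (V + (A + A*V)) + 6 = (A + V + A*V) + 6 = 6 + A + V + A*V)
w(Y) = √(6 + Y)/3 (w(Y) = √(Y + 6)/3 = √(6 + Y)/3)
S = -50 (S = -5*(6 - 1 - 5 - 1*(-5))*2 = -5*(6 - 1 - 5 + 5)*2 = -5*5*2 = -25*2 = -50)
w(-9)*√(-4 + S) = (√(6 - 9)/3)*√(-4 - 50) = (√(-3)/3)*√(-54) = ((I*√3)/3)*(3*I*√6) = (I*√3/3)*(3*I*√6) = -3*√2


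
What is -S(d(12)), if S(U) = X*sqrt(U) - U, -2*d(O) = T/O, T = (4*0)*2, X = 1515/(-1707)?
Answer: 0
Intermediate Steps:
X = -505/569 (X = 1515*(-1/1707) = -505/569 ≈ -0.88752)
T = 0 (T = 0*2 = 0)
d(O) = 0 (d(O) = -0/O = -1/2*0 = 0)
S(U) = -U - 505*sqrt(U)/569 (S(U) = -505*sqrt(U)/569 - U = -U - 505*sqrt(U)/569)
-S(d(12)) = -(-1*0 - 505*sqrt(0)/569) = -(0 - 505/569*0) = -(0 + 0) = -1*0 = 0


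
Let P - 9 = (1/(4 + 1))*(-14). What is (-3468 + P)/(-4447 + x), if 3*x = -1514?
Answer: 51927/74275 ≈ 0.69912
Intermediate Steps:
P = 31/5 (P = 9 + (1/(4 + 1))*(-14) = 9 + (1/5)*(-14) = 9 - 14/5 = 31/5 ≈ 6.2000)
x = -1514/3 (x = (1/3)*(-1514) = -1514/3 ≈ -504.67)
(-3468 + P)/(-4447 + x) = (-3468 + 31/5)/(-4447 - 1514/3) = -17309/(5*(-14855/3)) = -17309/5*(-3/14855) = 51927/74275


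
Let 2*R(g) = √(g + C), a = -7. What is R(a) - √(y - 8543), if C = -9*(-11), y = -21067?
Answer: √23 - 3*I*√3290 ≈ 4.7958 - 172.08*I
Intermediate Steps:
C = 99
R(g) = √(99 + g)/2 (R(g) = √(g + 99)/2 = √(99 + g)/2)
R(a) - √(y - 8543) = √(99 - 7)/2 - √(-21067 - 8543) = √92/2 - √(-29610) = (2*√23)/2 - 3*I*√3290 = √23 - 3*I*√3290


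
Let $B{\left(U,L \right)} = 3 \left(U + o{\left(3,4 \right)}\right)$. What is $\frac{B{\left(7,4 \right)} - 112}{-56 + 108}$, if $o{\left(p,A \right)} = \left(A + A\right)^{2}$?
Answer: $\frac{101}{52} \approx 1.9423$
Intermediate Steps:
$o{\left(p,A \right)} = 4 A^{2}$ ($o{\left(p,A \right)} = \left(2 A\right)^{2} = 4 A^{2}$)
$B{\left(U,L \right)} = 192 + 3 U$ ($B{\left(U,L \right)} = 3 \left(U + 4 \cdot 4^{2}\right) = 3 \left(U + 4 \cdot 16\right) = 3 \left(U + 64\right) = 3 \left(64 + U\right) = 192 + 3 U$)
$\frac{B{\left(7,4 \right)} - 112}{-56 + 108} = \frac{\left(192 + 3 \cdot 7\right) - 112}{-56 + 108} = \frac{\left(192 + 21\right) - 112}{52} = \frac{213 - 112}{52} = \frac{1}{52} \cdot 101 = \frac{101}{52}$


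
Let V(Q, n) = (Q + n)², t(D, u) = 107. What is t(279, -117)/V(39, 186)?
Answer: 107/50625 ≈ 0.0021136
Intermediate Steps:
t(279, -117)/V(39, 186) = 107/((39 + 186)²) = 107/(225²) = 107/50625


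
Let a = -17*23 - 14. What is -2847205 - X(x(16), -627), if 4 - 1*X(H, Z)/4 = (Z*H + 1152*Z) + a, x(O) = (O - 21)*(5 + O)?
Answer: -5474717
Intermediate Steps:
a = -405 (a = -391 - 14 = -405)
x(O) = (-21 + O)*(5 + O)
X(H, Z) = 1636 - 4608*Z - 4*H*Z (X(H, Z) = 16 - 4*((Z*H + 1152*Z) - 405) = 16 - 4*((H*Z + 1152*Z) - 405) = 16 - 4*((1152*Z + H*Z) - 405) = 16 - 4*(-405 + 1152*Z + H*Z) = 16 + (1620 - 4608*Z - 4*H*Z) = 1636 - 4608*Z - 4*H*Z)
-2847205 - X(x(16), -627) = -2847205 - (1636 - 4608*(-627) - 4*(-105 + 16² - 16*16)*(-627)) = -2847205 - (1636 + 2889216 - 4*(-105 + 256 - 256)*(-627)) = -2847205 - (1636 + 2889216 - 4*(-105)*(-627)) = -2847205 - (1636 + 2889216 - 263340) = -2847205 - 1*2627512 = -2847205 - 2627512 = -5474717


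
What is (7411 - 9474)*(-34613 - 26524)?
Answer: 126125631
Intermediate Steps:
(7411 - 9474)*(-34613 - 26524) = -2063*(-61137) = 126125631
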